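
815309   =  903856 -88547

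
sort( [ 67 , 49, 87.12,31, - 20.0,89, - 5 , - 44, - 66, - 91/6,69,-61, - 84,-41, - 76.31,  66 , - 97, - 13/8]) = [ - 97, - 84, - 76.31, - 66 , - 61,-44, - 41, - 20.0,-91/6, - 5 , - 13/8,  31,49,66 , 67,  69,87.12,89]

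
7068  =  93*76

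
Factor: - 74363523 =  - 3^1*13^1*1906757^1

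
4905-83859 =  - 78954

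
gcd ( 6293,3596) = 899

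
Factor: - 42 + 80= 2^1*19^1 = 38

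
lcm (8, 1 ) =8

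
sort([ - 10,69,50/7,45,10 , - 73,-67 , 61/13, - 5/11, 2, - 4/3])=[ - 73,- 67 , - 10, - 4/3, - 5/11,  2,61/13,  50/7, 10,45, 69]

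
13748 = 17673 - 3925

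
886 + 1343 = 2229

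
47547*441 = 20968227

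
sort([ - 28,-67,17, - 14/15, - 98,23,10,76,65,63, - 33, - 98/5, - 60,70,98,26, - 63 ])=[ - 98, - 67, - 63, - 60, - 33, - 28,  -  98/5, - 14/15,10,17 , 23,26,63,65, 70 , 76,98] 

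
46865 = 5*9373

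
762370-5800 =756570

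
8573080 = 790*10852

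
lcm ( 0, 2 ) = 0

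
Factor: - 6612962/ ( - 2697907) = 2^1 * 233^( - 1 )* 11579^( - 1 )*3306481^1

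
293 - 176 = 117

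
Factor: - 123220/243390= - 2^1  *3^( - 1 )*7^( - 1)*19^( - 1 )*101^1 =-202/399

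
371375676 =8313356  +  363062320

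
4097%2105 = 1992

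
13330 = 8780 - - 4550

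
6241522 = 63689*98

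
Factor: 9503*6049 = 13^1 * 17^1 * 23^1*43^1 * 263^1 = 57483647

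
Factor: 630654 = 2^1* 3^1*89^1*1181^1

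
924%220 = 44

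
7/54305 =7/54305 = 0.00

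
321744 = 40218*8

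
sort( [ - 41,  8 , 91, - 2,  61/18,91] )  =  [ - 41, - 2, 61/18, 8,  91,  91 ] 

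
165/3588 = 55/1196 = 0.05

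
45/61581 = 15/20527  =  0.00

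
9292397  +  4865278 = 14157675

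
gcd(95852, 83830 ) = 2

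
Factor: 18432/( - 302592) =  - 2^2 *3^1 * 197^( - 1) = - 12/197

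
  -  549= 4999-5548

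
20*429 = 8580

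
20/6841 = 20/6841 = 0.00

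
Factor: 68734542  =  2^1*3^1*11455757^1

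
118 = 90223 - 90105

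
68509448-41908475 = 26600973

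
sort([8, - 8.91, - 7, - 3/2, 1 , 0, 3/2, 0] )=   [-8.91, - 7, - 3/2, 0,0, 1,3/2,8 ]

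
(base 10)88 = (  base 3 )10021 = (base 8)130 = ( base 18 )4g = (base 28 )34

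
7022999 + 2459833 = 9482832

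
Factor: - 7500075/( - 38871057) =5^2 * 11^1*9091^1*12957019^( - 1) = 2500025/12957019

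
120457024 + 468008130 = 588465154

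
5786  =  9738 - 3952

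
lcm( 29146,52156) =990964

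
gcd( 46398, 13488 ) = 6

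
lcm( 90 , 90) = 90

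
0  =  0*88532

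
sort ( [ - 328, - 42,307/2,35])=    [ - 328,-42,35, 307/2]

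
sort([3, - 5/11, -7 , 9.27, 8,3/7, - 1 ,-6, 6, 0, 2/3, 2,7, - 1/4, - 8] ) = [ - 8, - 7, - 6,  -  1,-5/11, - 1/4, 0, 3/7,2/3,2, 3, 6, 7, 8,  9.27]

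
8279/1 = 8279 = 8279.00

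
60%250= 60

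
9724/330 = 442/15=29.47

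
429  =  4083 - 3654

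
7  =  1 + 6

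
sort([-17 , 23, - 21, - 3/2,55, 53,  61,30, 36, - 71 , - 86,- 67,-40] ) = [ - 86,-71 , - 67, - 40, - 21, - 17, - 3/2,23,30,  36,  53, 55, 61]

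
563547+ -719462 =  - 155915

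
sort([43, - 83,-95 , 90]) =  [-95, - 83 , 43,90 ]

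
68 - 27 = 41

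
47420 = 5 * 9484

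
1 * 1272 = 1272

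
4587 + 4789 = 9376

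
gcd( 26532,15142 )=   134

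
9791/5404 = 9791/5404 = 1.81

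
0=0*63748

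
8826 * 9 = 79434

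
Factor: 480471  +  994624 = 5^1*47^1*6277^1 = 1475095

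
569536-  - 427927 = 997463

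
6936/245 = 28 + 76/245 = 28.31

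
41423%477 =401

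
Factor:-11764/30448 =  - 17/44 = -2^( - 2 )*11^(-1)*17^1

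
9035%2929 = 248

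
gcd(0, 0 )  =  0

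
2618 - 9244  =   - 6626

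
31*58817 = 1823327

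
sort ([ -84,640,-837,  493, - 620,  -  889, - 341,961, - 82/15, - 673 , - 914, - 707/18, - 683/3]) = [ - 914,-889, - 837, - 673,- 620,-341, - 683/3,-84, - 707/18,  -  82/15,493,640 , 961] 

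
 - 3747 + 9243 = 5496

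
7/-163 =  - 7/163= - 0.04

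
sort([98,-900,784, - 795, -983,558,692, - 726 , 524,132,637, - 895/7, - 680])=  [- 983, - 900,  -  795, - 726, - 680, - 895/7, 98,132, 524,558,637,  692, 784 ] 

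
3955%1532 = 891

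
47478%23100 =1278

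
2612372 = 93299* 28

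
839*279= 234081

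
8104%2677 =73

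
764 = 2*382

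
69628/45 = 1547 + 13/45= 1547.29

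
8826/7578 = 1471/1263 = 1.16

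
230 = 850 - 620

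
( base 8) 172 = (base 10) 122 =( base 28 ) 4A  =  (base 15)82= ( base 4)1322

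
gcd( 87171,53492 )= 1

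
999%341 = 317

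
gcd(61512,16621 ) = 11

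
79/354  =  79/354= 0.22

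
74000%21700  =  8900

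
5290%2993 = 2297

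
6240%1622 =1374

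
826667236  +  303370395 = 1130037631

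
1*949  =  949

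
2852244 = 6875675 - 4023431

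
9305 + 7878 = 17183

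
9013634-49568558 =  -40554924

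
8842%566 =352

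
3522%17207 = 3522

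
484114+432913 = 917027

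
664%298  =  68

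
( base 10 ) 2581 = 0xa15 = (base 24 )4bd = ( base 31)2L8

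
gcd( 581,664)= 83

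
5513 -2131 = 3382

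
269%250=19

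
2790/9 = 310 = 310.00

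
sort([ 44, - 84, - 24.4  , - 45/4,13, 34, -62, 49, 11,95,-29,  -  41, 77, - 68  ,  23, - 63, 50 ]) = [ - 84, - 68, - 63 ,-62, - 41, - 29, - 24.4, - 45/4, 11, 13, 23, 34, 44,  49 , 50, 77, 95]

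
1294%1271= 23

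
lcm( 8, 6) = 24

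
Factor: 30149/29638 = 2^( - 1) * 29^( - 1 )*59^1=59/58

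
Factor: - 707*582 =  -  411474 = - 2^1 * 3^1*7^1 * 97^1*101^1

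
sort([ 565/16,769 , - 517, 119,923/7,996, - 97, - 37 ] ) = [-517,  -  97, - 37, 565/16,119,923/7,769,996 ]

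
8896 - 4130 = 4766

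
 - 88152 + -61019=  -  149171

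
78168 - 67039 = 11129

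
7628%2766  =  2096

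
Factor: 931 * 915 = 3^1*5^1*7^2*19^1*61^1 = 851865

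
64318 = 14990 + 49328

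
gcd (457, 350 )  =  1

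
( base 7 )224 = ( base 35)3B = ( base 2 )1110100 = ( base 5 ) 431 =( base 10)116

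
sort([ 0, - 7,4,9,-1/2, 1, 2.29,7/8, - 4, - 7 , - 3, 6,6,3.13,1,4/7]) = [  -  7, - 7, - 4, - 3, -1/2, 0, 4/7,7/8,  1, 1,2.29,3.13,4,6,6, 9 ] 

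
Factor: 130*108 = 2^3*3^3*5^1*13^1 = 14040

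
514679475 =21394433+493285042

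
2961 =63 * 47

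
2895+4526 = 7421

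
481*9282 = 4464642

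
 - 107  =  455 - 562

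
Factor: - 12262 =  - 2^1 * 6131^1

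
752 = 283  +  469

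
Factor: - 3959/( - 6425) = 5^( -2 )*37^1 * 107^1*257^( - 1)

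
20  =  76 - 56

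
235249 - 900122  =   -664873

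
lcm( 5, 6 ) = 30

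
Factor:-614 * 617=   -2^1*307^1*617^1 =-378838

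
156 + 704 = 860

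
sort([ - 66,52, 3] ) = [ - 66, 3, 52 ] 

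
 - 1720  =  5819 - 7539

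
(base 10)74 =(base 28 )2i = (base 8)112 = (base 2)1001010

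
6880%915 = 475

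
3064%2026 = 1038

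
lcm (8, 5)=40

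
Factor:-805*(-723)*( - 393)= - 228731895 = -3^2*5^1*7^1*23^1*131^1 * 241^1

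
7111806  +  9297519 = 16409325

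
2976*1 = 2976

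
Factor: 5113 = 5113^1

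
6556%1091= 10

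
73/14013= 73/14013 = 0.01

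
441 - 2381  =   - 1940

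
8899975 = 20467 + 8879508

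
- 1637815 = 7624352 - 9262167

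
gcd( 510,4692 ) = 102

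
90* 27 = 2430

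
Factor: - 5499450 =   -  2^1*3^2*5^2*11^2* 101^1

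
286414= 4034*71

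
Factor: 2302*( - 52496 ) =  - 120845792 = - 2^5  *17^1*193^1*1151^1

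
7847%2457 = 476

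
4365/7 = 623 + 4/7  =  623.57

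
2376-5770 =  - 3394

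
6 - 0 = 6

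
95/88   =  1 + 7/88 = 1.08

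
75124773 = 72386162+2738611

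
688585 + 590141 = 1278726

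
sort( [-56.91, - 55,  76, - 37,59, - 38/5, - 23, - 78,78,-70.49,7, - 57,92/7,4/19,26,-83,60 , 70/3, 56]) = [-83 ,- 78 ,  -  70.49, - 57,-56.91,-55,  -  37,-23,-38/5 , 4/19,7,  92/7, 70/3,26 , 56 , 59, 60,76, 78]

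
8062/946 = 4031/473  =  8.52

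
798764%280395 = 237974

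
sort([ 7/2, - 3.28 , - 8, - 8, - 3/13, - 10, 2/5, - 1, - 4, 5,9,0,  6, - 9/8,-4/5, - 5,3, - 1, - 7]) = [ - 10, - 8,- 8, - 7, - 5, - 4,  -  3.28,-9/8, - 1,- 1, - 4/5,-3/13, 0, 2/5, 3, 7/2,5, 6,9]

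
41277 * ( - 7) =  - 288939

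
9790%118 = 114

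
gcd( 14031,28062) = 14031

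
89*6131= 545659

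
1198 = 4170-2972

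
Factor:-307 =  - 307^1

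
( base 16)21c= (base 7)1401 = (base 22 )12c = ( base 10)540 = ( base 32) gs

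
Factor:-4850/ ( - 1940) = 2^(- 1 )*  5^1  =  5/2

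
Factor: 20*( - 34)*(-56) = 2^6*5^1 * 7^1*17^1 =38080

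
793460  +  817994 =1611454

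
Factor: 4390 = 2^1 * 5^1  *439^1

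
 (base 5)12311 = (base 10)956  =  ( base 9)1272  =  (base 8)1674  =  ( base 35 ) rb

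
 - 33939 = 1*( - 33939) 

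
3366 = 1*3366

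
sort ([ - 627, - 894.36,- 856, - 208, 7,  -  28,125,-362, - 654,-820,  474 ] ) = [ - 894.36, - 856, - 820, - 654, - 627, - 362, - 208, - 28,7,125, 474]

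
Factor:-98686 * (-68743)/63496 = 3391985849/31748 = 2^( - 2) * 7^2 * 19^1*53^1*7937^( - 1 )*68743^1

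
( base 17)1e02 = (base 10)8961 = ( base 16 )2301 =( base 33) 87I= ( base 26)d6h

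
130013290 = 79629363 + 50383927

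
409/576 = 409/576= 0.71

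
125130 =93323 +31807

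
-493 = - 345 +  - 148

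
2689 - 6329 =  - 3640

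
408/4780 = 102/1195=0.09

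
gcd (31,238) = 1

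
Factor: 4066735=5^1*31^1*26237^1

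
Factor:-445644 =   -  2^2*3^2*12379^1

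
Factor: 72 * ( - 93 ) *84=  - 562464 = - 2^5*3^4*7^1*31^1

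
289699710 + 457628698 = 747328408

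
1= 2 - 1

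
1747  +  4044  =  5791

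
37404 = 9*4156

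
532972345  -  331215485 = 201756860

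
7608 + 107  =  7715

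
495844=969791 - 473947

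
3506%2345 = 1161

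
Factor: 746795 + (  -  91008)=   11^1*59617^1= 655787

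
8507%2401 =1304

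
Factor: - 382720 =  - 2^8 * 5^1*13^1 * 23^1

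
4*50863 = 203452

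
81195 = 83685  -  2490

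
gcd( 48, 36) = 12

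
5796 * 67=388332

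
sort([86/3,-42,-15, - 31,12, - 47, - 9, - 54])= [ - 54, - 47, - 42, - 31, - 15, - 9, 12, 86/3]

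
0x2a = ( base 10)42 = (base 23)1J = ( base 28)1E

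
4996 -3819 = 1177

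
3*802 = 2406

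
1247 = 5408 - 4161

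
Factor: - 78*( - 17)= 1326 = 2^1*3^1*13^1 * 17^1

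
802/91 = 8 +74/91 = 8.81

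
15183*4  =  60732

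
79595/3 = 79595/3 = 26531.67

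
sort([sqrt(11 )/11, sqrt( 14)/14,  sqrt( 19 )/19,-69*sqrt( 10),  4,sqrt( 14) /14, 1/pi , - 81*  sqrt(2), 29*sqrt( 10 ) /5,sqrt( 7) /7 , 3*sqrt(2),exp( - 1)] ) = [ - 69*sqrt( 10),  -  81 *sqrt( 2), sqrt( 19)/19,sqrt( 14)/14,sqrt( 14)/14, sqrt( 11 ) /11, 1/pi, exp( - 1), sqrt( 7 )/7, 4,3*sqrt( 2), 29*sqrt(10)/5 ] 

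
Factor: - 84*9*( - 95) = 2^2*3^3 * 5^1*7^1*19^1 = 71820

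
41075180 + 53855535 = 94930715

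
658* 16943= 11148494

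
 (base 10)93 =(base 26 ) 3f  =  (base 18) 53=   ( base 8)135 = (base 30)33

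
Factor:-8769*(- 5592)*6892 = 2^5*3^2*37^1*79^1 * 233^1 * 1723^1 = 337957821216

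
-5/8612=  -  5/8612 = -0.00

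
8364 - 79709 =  - 71345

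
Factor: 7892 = 2^2*1973^1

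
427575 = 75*5701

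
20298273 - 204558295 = -184260022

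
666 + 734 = 1400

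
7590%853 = 766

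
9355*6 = 56130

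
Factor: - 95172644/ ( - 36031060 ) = 5^( - 1 )*7^1 * 13^(-1)*  41^1 * 82903^1 * 138581^(- 1)=23793161/9007765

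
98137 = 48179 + 49958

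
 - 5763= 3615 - 9378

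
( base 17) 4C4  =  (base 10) 1364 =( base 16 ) 554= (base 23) 2D7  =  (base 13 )80C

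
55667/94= 592 + 19/94 = 592.20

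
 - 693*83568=-57912624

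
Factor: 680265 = 3^3*5^1*5039^1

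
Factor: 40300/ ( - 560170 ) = -10/139= - 2^1* 5^1*139^(-1 ) 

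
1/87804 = 1/87804= 0.00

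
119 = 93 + 26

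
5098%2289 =520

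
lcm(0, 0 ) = 0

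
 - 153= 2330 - 2483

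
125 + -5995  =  -5870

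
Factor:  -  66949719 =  - 3^1*29^1*59^1*13043^1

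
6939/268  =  6939/268= 25.89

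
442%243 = 199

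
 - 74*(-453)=33522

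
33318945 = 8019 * 4155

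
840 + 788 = 1628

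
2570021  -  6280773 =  - 3710752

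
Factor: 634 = 2^1 *317^1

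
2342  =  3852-1510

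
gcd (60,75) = 15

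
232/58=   4 = 4.00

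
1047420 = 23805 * 44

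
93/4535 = 93/4535 = 0.02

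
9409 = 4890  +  4519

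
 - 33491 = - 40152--6661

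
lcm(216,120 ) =1080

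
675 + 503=1178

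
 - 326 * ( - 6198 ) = 2020548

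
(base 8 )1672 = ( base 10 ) 954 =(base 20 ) 27e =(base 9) 1270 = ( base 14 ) 4C2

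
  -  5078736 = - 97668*52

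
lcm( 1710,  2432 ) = 109440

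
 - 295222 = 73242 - 368464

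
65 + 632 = 697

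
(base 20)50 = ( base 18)5A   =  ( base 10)100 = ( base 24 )44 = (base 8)144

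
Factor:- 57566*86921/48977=-294334958/2881= - 2^1*43^( - 1 )*67^( - 1 )*107^1*269^1 * 5113^1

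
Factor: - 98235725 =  - 5^2*7^1 *561347^1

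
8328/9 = 2776/3 = 925.33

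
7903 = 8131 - 228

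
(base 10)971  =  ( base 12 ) 68B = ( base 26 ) 1B9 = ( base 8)1713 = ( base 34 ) SJ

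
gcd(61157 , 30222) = 23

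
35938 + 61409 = 97347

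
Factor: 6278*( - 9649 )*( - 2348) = 142233438856 = 2^3 * 43^1 * 73^1*587^1*9649^1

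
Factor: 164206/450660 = 317/870 = 2^( - 1 )*3^( - 1)*5^( - 1 )*29^(- 1 ) *317^1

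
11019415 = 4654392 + 6365023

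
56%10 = 6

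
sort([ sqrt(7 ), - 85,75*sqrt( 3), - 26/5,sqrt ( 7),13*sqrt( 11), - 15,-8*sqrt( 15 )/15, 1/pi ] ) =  [ - 85, -15,  -  26/5, - 8*sqrt ( 15)/15, 1/pi,sqrt( 7),sqrt (7 ),13*sqrt(11 ),75*sqrt( 3 ) ] 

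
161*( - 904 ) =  - 145544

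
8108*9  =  72972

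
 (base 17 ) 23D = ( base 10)642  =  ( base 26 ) oi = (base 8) 1202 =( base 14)33c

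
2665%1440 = 1225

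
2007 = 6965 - 4958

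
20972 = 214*98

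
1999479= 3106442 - 1106963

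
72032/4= 18008 =18008.00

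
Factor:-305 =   -  5^1*61^1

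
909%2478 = 909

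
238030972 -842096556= - 604065584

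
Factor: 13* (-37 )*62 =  - 29822 = - 2^1*13^1 *31^1 * 37^1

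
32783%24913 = 7870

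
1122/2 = 561 = 561.00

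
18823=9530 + 9293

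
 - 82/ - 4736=41/2368 = 0.02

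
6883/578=6883/578 =11.91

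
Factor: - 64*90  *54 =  - 2^8*3^5*5^1 = - 311040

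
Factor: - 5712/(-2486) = 2^3*3^1*7^1*11^( - 1)*17^1*113^( - 1 ) = 2856/1243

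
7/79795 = 7/79795= 0.00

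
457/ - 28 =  - 17 + 19/28 = -16.32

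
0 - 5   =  -5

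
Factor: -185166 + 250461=3^2* 5^1 * 1451^1 = 65295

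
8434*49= 413266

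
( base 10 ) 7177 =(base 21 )g5g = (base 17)17E3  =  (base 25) bc2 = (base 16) 1c09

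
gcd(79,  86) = 1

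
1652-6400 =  - 4748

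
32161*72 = 2315592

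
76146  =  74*1029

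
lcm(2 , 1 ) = 2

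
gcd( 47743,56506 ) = 1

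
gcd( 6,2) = 2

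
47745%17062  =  13621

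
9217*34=313378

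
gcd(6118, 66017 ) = 7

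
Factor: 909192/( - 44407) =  - 2^3*3^1*11^( - 2)  *43^1 * 367^( - 1) * 881^1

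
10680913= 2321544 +8359369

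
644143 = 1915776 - 1271633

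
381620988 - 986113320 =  - 604492332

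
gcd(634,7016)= 2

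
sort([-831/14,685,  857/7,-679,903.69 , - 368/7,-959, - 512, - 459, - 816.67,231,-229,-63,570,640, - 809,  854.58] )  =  [-959,-816.67, - 809,-679,-512, -459, - 229,-63,-831/14, - 368/7,857/7, 231, 570,640, 685,854.58,903.69 ]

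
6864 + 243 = 7107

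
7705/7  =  1100 + 5/7 =1100.71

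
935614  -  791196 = 144418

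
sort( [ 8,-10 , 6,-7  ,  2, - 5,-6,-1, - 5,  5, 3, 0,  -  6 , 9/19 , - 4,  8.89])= [ - 10,  -  7, - 6,- 6,- 5, - 5,  -  4, - 1, 0, 9/19, 2,3,  5,6  ,  8, 8.89]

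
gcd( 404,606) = 202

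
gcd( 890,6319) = 89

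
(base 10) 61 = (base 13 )49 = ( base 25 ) 2b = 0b111101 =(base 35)1q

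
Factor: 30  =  2^1*3^1*5^1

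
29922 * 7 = 209454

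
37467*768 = 28774656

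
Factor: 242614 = 2^1* 29^1*47^1*89^1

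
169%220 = 169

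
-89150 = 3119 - 92269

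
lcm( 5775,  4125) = 28875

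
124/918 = 62/459 =0.14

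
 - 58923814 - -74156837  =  15233023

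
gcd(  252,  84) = 84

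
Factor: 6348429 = 3^3*17^1*13831^1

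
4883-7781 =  - 2898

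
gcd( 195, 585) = 195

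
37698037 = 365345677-327647640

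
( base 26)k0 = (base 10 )520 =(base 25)KK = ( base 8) 1010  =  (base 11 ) 433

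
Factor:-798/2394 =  -3^( - 1) = - 1/3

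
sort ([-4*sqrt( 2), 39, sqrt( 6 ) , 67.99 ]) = [  -  4*sqrt( 2),sqrt( 6 )  ,  39,67.99 ]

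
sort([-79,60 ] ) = [-79, 60] 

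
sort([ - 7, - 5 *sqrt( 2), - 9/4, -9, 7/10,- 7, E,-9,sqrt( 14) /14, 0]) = [  -  9,  -  9, - 5*sqrt( 2),  -  7, - 7, -9/4, 0 , sqrt(14)/14, 7/10,E ]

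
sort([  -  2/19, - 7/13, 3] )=[ - 7/13, - 2/19,3]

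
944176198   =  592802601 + 351373597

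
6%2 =0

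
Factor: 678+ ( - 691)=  - 13 = - 13^1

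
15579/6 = 5193/2  =  2596.50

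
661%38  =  15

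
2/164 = 1/82 = 0.01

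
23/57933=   23/57933=0.00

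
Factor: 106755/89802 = 35585/29934=2^ (-1)*3^(-2)*5^1*11^1*647^1*1663^(-1) 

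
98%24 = 2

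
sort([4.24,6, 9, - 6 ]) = [ - 6, 4.24,6,9]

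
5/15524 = 5/15524= 0.00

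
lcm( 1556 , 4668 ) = 4668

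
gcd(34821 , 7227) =657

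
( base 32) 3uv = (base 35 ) 3B3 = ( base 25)6CD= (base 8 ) 7737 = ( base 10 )4063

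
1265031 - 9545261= - 8280230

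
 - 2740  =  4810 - 7550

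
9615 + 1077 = 10692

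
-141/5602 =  - 1 + 5461/5602 = - 0.03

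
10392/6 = 1732 = 1732.00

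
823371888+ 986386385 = 1809758273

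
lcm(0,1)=0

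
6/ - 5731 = - 1+ 5725/5731 = - 0.00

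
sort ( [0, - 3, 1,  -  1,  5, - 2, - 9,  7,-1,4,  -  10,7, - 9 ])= [ - 10,-9,-9,-3, - 2,  -  1,-1 , 0,  1,4, 5,  7 , 7] 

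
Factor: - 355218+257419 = -13^1*7523^1 = -97799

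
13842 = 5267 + 8575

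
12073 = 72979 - 60906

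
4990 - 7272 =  - 2282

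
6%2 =0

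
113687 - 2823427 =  - 2709740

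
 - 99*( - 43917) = 4347783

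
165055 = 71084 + 93971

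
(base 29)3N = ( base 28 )3q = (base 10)110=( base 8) 156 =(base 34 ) 38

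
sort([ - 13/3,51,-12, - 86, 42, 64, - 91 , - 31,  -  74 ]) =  [-91,-86, - 74, - 31, - 12 ,-13/3 , 42,51 , 64]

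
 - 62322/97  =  -643 + 49/97=- 642.49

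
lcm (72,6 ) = 72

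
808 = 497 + 311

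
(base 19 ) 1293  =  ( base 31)825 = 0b1111001001011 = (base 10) 7755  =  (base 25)ca5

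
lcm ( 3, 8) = 24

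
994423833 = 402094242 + 592329591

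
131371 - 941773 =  - 810402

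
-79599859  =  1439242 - 81039101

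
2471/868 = 2  +  105/124 = 2.85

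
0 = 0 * 69124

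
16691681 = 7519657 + 9172024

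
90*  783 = 70470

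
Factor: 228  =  2^2 *3^1*19^1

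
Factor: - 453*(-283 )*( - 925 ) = - 3^1*5^2  *37^1*151^1 *283^1= -118584075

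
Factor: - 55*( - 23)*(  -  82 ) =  - 103730 = - 2^1*5^1*11^1*23^1*41^1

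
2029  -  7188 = - 5159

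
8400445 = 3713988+4686457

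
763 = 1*763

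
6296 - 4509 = 1787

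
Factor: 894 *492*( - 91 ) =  - 40026168 =-2^3*3^2*7^1*13^1*41^1*149^1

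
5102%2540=22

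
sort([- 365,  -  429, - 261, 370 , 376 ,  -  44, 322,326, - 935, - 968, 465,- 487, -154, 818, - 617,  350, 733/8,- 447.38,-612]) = [ - 968, -935, - 617,-612,  -  487 ,- 447.38, - 429, - 365, - 261,  -  154,-44, 733/8,  322,326, 350,  370, 376,465,818]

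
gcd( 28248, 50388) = 12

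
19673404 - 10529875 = 9143529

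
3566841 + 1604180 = 5171021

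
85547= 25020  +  60527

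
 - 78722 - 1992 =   -  80714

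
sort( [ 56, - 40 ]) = [ - 40, 56 ] 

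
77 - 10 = 67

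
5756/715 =5756/715 = 8.05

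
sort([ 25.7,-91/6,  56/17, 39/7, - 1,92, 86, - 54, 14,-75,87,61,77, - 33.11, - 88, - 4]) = [ - 88,  -  75, - 54, - 33.11,-91/6, - 4, - 1,  56/17,39/7,14,25.7,61,77,86,  87,92]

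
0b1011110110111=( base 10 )6071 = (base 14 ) 22d9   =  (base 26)8pd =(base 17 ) 1402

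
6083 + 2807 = 8890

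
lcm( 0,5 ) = 0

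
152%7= 5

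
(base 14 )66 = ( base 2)1011010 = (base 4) 1122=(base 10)90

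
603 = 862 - 259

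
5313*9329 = 49564977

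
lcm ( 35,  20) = 140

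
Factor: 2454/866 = 3^1 * 409^1*433^( - 1) = 1227/433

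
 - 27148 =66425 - 93573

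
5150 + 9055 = 14205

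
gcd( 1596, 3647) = 7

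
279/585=31/65 = 0.48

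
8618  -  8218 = 400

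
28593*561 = 16040673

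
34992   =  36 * 972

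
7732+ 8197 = 15929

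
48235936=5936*8126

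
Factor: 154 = 2^1 *7^1*11^1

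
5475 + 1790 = 7265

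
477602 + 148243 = 625845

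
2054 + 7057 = 9111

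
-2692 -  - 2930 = 238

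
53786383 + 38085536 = 91871919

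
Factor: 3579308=2^2*373^1*2399^1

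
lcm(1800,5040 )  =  25200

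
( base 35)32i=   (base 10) 3763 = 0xeb3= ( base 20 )983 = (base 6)25231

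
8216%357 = 5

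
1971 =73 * 27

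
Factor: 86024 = 2^3*10753^1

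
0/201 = 0 = 0.00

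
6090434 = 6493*938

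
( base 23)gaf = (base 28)B31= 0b10001000000101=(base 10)8709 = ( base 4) 2020011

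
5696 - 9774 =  -4078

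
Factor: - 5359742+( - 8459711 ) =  - 13819453   =  - 17^1 * 853^1*953^1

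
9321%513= 87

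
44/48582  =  22/24291  =  0.00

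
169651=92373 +77278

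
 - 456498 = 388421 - 844919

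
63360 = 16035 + 47325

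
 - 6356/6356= -1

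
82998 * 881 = 73121238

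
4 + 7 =11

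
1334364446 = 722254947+612109499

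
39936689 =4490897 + 35445792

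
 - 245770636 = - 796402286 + 550631650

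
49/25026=49/25026=0.00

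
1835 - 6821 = - 4986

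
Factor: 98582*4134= 407537988 = 2^2*3^1 * 11^1 * 13^1*53^1* 4481^1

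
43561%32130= 11431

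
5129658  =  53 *96786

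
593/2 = 593/2 = 296.50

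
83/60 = 83/60 = 1.38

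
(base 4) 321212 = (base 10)3686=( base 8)7146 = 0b111001100110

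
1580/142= 11 + 9/71 =11.13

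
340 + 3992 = 4332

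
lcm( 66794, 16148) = 1469468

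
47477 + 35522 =82999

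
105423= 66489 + 38934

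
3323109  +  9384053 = 12707162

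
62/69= 62/69 = 0.90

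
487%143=58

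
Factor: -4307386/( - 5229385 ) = 2^1 * 5^(-1)*7^( - 1 ) * 149411^(-1 ) * 2153693^1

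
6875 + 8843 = 15718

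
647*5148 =3330756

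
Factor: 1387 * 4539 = 3^1*17^1*19^1*73^1*89^1=6295593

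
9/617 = 9/617 = 0.01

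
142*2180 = 309560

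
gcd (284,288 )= 4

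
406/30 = 13+8/15  =  13.53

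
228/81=76/27 = 2.81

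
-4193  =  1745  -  5938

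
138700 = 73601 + 65099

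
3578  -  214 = 3364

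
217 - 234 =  - 17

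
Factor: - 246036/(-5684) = 303/7= 3^1*7^( - 1 )*101^1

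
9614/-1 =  - 9614+0/1 = -  9614.00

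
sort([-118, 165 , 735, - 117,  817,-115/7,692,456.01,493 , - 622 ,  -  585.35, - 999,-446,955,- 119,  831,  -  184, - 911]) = [ - 999, - 911,- 622 ,  -  585.35, - 446,-184,  -  119,-118 , - 117, - 115/7,  165,  456.01 , 493, 692, 735,817,831, 955]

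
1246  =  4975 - 3729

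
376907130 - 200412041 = 176495089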